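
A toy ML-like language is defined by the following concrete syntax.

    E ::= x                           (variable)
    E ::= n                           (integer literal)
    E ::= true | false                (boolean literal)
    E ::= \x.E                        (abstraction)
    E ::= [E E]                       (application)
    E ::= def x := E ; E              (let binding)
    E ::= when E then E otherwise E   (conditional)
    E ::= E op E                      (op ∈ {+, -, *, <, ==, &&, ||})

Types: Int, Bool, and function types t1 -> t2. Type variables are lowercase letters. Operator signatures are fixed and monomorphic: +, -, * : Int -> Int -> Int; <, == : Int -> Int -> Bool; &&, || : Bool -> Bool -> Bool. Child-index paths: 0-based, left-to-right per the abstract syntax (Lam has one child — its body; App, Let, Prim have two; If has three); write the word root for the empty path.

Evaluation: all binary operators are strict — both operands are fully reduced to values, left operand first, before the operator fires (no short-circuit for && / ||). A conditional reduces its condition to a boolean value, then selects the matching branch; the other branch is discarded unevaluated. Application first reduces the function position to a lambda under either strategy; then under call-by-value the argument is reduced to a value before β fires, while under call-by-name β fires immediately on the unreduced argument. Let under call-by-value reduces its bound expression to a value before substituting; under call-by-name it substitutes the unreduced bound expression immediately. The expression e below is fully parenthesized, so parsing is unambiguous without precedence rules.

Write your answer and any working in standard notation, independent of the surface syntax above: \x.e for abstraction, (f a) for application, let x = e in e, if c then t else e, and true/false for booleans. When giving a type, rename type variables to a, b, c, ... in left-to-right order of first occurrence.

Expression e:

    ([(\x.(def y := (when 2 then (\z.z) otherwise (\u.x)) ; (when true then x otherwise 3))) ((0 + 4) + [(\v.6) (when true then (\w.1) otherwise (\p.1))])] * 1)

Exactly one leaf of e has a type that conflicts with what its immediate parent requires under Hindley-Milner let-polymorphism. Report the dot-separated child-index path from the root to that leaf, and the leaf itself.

Working:
  unify Int ~ Bool
  FAIL: mismatch Int ~ Bool

Answer: 0.0.0.0.0 : 2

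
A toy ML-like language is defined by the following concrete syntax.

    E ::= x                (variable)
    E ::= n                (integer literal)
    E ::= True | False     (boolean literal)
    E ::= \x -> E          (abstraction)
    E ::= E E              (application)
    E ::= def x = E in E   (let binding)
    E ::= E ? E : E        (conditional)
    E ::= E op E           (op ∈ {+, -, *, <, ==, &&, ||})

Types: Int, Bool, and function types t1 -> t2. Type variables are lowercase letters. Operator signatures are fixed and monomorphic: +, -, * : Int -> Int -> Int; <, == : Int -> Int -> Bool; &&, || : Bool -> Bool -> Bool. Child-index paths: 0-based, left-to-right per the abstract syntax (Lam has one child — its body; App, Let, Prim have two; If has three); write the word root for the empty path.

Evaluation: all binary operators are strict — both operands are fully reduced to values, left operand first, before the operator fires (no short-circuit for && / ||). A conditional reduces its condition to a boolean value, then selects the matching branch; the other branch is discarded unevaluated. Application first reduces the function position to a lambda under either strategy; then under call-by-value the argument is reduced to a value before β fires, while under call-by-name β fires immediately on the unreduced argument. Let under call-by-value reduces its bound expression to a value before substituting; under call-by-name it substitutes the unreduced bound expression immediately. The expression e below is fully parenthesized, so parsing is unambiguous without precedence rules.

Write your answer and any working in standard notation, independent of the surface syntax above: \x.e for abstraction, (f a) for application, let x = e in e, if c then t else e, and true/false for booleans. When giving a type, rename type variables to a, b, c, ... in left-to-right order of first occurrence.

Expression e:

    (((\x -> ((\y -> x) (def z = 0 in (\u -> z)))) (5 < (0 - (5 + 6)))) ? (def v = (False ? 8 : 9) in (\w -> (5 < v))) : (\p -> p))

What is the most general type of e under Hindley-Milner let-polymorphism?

Trace:
x : a
\y._ : b -> a
let z : Int
z : Int
\u._ : c -> Int
  unify b -> a ~ (c -> Int) -> d
  unify b ~ c -> Int
  unify a ~ d
_ _ : d
\x._ : d -> d
  unify Int ~ Int
  unify Int ~ Int
  unify Int ~ Int
  unify Int ~ Int
  unify Int ~ Int
  unify Int ~ Int
  unify d -> d ~ Bool -> e
  unify d ~ Bool
  unify Bool ~ e
_ _ : Bool
  unify Bool ~ Bool
  unify Bool ~ Bool
  unify Int ~ Int
let v : Int
  unify Int ~ Int
v : Int
  unify Int ~ Int
\w._ : f -> Bool
p : g
\p._ : g -> g
  unify f -> Bool ~ g -> g
  unify f ~ g
  unify Bool ~ g

Answer: Bool -> Bool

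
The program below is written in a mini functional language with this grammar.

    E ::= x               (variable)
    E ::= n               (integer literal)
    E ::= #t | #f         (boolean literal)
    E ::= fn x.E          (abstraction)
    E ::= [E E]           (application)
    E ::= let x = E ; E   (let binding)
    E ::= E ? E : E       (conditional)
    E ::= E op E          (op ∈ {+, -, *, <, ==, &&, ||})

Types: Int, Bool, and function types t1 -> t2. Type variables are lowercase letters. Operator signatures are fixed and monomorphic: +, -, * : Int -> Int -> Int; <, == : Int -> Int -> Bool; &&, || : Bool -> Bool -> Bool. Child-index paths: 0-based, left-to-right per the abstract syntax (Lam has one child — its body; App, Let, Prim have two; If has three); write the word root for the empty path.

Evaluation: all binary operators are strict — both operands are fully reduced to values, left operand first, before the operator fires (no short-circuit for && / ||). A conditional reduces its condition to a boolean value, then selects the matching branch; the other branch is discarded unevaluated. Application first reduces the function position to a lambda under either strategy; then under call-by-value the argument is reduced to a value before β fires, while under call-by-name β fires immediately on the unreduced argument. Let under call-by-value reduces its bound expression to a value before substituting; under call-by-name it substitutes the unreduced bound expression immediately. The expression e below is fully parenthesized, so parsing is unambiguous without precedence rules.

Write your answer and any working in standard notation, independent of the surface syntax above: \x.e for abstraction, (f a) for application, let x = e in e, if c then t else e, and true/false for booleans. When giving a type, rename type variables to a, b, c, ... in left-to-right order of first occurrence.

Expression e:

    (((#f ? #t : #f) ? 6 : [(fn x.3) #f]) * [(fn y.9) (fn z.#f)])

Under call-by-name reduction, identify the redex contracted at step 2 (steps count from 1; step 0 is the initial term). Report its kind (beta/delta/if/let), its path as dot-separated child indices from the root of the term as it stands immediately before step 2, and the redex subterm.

Working:
step 0: ((if (if false then true else false) then 6 else ((\x.3) false)) * ((\y.9) (\z.false)))
step 1: [if@0.0] ((if false then 6 else ((\x.3) false)) * ((\y.9) (\z.false)))
step 2: [if@0] (((\x.3) false) * ((\y.9) (\z.false)))

Answer: if at 0 : (if false then 6 else ((\x.3) false))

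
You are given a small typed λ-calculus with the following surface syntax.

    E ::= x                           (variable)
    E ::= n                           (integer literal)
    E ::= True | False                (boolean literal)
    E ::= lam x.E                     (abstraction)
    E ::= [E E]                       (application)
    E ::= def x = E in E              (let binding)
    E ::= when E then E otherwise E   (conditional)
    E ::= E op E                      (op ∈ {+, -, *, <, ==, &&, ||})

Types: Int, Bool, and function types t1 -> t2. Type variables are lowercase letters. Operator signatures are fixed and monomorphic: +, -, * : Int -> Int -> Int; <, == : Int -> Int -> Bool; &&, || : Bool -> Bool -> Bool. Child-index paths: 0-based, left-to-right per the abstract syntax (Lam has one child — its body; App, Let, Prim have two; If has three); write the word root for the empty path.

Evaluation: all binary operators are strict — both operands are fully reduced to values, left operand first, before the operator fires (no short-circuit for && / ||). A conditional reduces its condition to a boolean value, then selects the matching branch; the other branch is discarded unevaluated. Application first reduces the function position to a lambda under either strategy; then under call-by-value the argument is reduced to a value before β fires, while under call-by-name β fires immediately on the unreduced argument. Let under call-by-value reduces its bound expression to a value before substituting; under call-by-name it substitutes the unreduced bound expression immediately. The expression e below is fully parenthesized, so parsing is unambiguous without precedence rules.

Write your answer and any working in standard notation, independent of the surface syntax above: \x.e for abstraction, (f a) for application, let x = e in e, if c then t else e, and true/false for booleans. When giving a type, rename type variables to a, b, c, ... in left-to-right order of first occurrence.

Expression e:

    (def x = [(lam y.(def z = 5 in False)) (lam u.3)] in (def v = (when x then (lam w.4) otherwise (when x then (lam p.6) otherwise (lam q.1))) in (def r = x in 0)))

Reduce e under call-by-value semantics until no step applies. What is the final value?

Answer: 0

Trace:
step 0: (let x = ((\y.(let z = 5 in false)) (\u.3)) in (let v = (if x then (\w.4) else (if x then (\p.6) else (\q.1))) in (let r = x in 0)))
step 1: [beta@0] (let x = (let z = 5 in false) in (let v = (if x then (\w.4) else (if x then (\p.6) else (\q.1))) in (let r = x in 0)))
step 2: [let@0] (let x = false in (let v = (if x then (\w.4) else (if x then (\p.6) else (\q.1))) in (let r = x in 0)))
step 3: [let@root] (let v = (if false then (\w.4) else (if false then (\p.6) else (\q.1))) in (let r = false in 0))
step 4: [if@0] (let v = (if false then (\p.6) else (\q.1)) in (let r = false in 0))
step 5: [if@0] (let v = (\q.1) in (let r = false in 0))
step 6: [let@root] (let r = false in 0)
step 7: [let@root] 0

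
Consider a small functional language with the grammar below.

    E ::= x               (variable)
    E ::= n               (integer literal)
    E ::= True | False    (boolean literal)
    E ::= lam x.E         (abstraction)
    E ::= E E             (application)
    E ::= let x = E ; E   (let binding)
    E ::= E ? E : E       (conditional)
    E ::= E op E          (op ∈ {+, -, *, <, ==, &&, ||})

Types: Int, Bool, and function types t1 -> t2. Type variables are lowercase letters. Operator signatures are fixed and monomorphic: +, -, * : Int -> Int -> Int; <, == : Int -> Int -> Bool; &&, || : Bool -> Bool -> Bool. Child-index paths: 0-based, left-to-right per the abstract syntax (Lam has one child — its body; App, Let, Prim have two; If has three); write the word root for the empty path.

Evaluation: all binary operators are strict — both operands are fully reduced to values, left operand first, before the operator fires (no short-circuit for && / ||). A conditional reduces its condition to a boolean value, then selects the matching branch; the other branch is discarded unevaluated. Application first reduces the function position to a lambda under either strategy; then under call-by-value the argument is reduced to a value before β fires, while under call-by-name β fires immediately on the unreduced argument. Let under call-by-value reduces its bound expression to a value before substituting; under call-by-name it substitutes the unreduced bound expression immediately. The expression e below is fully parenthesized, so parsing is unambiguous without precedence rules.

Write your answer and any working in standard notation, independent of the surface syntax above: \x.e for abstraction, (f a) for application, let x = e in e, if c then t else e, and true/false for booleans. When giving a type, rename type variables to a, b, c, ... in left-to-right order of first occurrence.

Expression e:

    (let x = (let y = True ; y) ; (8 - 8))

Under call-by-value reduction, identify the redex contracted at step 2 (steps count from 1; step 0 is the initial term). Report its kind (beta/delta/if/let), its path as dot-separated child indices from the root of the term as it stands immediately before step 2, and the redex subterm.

Answer: let at root : (let x = true in (8 - 8))

Trace:
step 0: (let x = (let y = true in y) in (8 - 8))
step 1: [let@0] (let x = true in (8 - 8))
step 2: [let@root] (8 - 8)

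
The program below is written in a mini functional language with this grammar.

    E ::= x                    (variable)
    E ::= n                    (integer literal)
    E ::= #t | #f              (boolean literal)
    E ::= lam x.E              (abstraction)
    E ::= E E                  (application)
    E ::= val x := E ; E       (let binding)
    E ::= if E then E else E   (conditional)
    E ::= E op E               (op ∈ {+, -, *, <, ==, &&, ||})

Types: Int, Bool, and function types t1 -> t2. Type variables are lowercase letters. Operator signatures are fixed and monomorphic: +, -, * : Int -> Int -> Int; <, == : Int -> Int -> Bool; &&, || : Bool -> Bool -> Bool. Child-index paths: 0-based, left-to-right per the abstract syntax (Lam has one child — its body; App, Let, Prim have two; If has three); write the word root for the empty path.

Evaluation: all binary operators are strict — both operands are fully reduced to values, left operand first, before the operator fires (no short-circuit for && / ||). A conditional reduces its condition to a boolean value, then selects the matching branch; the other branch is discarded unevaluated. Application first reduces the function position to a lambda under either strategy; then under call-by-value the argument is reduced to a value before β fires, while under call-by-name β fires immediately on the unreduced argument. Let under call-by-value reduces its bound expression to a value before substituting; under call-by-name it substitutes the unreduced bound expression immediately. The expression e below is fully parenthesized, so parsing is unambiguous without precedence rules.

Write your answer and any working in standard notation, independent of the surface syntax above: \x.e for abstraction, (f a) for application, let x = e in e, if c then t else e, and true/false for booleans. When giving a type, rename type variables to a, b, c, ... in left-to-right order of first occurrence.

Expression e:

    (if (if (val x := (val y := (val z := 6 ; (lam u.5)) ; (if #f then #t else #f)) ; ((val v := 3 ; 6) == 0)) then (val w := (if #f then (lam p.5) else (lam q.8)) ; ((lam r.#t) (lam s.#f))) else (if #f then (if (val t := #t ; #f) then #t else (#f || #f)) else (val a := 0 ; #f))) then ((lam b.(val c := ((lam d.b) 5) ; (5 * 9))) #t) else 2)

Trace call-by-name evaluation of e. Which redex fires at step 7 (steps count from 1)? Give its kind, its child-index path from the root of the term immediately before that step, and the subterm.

Answer: if at root : (if false then ((\b.(let c = ((\d.b) 5) in (5 * 9))) true) else 2)

Derivation:
step 0: (if (if (let x = (let y = (let z = 6 in (\u.5)) in (if false then true else false)) in ((let v = 3 in 6) == 0)) then (let w = (if false then (\p.5) else (\q.8)) in ((\r.true) (\s.false))) else (if false then (if (let t = true in false) then true else (false || false)) else (let a = 0 in false))) then ((\b.(let c = ((\d.b) 5) in (5 * 9))) true) else 2)
step 1: [let@0.0] (if (if ((let v = 3 in 6) == 0) then (let w = (if false then (\p.5) else (\q.8)) in ((\r.true) (\s.false))) else (if false then (if (let t = true in false) then true else (false || false)) else (let a = 0 in false))) then ((\b.(let c = ((\d.b) 5) in (5 * 9))) true) else 2)
step 2: [let@0.0.0] (if (if (6 == 0) then (let w = (if false then (\p.5) else (\q.8)) in ((\r.true) (\s.false))) else (if false then (if (let t = true in false) then true else (false || false)) else (let a = 0 in false))) then ((\b.(let c = ((\d.b) 5) in (5 * 9))) true) else 2)
step 3: [delta@0.0] (if (if false then (let w = (if false then (\p.5) else (\q.8)) in ((\r.true) (\s.false))) else (if false then (if (let t = true in false) then true else (false || false)) else (let a = 0 in false))) then ((\b.(let c = ((\d.b) 5) in (5 * 9))) true) else 2)
step 4: [if@0] (if (if false then (if (let t = true in false) then true else (false || false)) else (let a = 0 in false)) then ((\b.(let c = ((\d.b) 5) in (5 * 9))) true) else 2)
step 5: [if@0] (if (let a = 0 in false) then ((\b.(let c = ((\d.b) 5) in (5 * 9))) true) else 2)
step 6: [let@0] (if false then ((\b.(let c = ((\d.b) 5) in (5 * 9))) true) else 2)
step 7: [if@root] 2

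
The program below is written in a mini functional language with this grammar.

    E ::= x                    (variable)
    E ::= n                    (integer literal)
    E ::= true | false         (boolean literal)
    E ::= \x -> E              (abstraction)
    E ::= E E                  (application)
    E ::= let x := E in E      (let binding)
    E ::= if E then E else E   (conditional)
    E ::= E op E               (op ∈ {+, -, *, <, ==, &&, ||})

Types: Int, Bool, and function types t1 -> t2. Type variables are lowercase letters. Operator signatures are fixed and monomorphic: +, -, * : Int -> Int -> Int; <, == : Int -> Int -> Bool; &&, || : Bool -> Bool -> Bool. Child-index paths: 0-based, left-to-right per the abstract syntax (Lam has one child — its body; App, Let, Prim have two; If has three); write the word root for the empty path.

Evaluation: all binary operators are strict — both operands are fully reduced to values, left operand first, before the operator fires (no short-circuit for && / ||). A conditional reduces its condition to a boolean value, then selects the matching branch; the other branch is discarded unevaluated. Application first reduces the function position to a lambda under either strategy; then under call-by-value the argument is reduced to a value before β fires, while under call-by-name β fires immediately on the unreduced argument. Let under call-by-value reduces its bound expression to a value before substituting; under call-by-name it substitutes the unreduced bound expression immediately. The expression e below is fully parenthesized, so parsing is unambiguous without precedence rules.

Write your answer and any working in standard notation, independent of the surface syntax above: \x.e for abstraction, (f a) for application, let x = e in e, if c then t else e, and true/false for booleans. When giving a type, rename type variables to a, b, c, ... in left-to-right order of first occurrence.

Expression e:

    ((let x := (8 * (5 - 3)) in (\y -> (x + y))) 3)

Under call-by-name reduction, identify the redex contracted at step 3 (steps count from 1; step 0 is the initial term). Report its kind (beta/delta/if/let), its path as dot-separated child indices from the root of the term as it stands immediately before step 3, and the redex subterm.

Answer: delta at 0.1 : (5 - 3)

Working:
step 0: ((let x = (8 * (5 - 3)) in (\y.(x + y))) 3)
step 1: [let@0] ((\y.((8 * (5 - 3)) + y)) 3)
step 2: [beta@root] ((8 * (5 - 3)) + 3)
step 3: [delta@0.1] ((8 * 2) + 3)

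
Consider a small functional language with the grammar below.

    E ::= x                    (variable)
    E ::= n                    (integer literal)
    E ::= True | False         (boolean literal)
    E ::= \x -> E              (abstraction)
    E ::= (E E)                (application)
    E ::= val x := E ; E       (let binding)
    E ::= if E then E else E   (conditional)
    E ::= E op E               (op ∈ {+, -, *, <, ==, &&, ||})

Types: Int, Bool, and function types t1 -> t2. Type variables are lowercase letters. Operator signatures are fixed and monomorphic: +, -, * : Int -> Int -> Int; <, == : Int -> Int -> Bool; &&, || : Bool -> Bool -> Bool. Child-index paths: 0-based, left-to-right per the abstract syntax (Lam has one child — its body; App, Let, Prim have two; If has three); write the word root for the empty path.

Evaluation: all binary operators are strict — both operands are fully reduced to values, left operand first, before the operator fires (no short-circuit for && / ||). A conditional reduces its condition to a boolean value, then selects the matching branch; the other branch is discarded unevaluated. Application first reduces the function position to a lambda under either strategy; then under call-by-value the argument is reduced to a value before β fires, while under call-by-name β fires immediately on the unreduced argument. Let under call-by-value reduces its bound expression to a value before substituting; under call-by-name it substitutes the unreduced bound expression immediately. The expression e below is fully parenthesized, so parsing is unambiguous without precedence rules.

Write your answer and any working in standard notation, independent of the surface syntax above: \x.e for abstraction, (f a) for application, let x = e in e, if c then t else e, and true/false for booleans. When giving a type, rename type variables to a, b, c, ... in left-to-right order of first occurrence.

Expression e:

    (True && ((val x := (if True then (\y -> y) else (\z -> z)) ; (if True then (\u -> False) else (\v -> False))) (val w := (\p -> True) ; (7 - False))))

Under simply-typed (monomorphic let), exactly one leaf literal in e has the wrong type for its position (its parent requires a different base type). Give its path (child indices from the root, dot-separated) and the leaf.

Answer: 1.1.1.1 : false

Trace:
  unify Bool ~ Bool
  unify Bool ~ Bool
y : a
\y._ : a -> a
z : b
\z._ : b -> b
  unify a -> a ~ b -> b
  unify a ~ b
  unify b ~ b
let x : b -> b
  unify Bool ~ Bool
\u._ : c -> Bool
\v._ : d -> Bool
  unify c -> Bool ~ d -> Bool
  unify c ~ d
  unify Bool ~ Bool
\p._ : e -> Bool
let w : e -> Bool
  unify Int ~ Int
  unify Bool ~ Int
  FAIL: mismatch Bool ~ Int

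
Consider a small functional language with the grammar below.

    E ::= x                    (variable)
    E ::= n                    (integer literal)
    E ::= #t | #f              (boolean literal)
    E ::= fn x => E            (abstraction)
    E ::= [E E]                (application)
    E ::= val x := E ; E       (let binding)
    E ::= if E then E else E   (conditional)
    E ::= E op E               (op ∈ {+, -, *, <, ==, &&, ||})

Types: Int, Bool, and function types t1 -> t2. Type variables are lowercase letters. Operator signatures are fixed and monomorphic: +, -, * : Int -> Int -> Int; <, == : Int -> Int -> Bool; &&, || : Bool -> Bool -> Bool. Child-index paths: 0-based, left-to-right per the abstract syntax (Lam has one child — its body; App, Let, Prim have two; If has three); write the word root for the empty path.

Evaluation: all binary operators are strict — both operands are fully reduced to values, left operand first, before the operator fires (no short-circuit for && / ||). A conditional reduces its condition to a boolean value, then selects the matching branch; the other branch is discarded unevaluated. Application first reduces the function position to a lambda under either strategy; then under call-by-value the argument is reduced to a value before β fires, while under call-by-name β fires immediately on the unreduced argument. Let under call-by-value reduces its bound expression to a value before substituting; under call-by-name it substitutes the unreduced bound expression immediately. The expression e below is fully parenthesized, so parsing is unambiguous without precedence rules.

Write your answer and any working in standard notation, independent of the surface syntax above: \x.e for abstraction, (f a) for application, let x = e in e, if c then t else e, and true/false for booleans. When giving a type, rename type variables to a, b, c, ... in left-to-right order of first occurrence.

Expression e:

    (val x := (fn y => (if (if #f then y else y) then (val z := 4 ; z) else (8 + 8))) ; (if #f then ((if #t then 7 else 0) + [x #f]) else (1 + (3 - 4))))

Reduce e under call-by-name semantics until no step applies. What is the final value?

Trace:
step 0: (let x = (\y.(if (if false then y else y) then (let z = 4 in z) else (8 + 8))) in (if false then ((if true then 7 else 0) + (x false)) else (1 + (3 - 4))))
step 1: [let@root] (if false then ((if true then 7 else 0) + ((\y.(if (if false then y else y) then (let z = 4 in z) else (8 + 8))) false)) else (1 + (3 - 4)))
step 2: [if@root] (1 + (3 - 4))
step 3: [delta@1] (1 + -1)
step 4: [delta@root] 0

Answer: 0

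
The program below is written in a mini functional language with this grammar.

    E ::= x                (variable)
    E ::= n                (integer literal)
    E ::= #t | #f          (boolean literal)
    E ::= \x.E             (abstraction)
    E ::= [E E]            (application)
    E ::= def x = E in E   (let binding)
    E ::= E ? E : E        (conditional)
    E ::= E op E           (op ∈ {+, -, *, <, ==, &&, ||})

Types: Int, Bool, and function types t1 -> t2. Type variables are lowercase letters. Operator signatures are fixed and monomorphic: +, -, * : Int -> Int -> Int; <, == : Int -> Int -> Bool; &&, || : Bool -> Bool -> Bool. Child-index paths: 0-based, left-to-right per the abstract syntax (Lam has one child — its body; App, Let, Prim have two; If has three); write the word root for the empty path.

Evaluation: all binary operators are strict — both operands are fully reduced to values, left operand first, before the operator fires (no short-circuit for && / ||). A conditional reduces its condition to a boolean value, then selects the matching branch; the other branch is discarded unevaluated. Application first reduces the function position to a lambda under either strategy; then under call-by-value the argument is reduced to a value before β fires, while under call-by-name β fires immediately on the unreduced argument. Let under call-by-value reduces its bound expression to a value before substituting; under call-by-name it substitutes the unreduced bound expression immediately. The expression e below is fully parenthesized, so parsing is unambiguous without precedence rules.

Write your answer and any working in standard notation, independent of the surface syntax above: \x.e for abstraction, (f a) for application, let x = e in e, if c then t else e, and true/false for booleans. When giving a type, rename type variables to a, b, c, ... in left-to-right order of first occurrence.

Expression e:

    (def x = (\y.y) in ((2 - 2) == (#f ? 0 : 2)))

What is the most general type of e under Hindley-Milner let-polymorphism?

Working:
y : a
\y._ : a -> a
let x : forall. a -> a
  unify Int ~ Int
  unify Int ~ Int
  unify Int ~ Int
  unify Bool ~ Bool
  unify Int ~ Int
  unify Int ~ Int

Answer: Bool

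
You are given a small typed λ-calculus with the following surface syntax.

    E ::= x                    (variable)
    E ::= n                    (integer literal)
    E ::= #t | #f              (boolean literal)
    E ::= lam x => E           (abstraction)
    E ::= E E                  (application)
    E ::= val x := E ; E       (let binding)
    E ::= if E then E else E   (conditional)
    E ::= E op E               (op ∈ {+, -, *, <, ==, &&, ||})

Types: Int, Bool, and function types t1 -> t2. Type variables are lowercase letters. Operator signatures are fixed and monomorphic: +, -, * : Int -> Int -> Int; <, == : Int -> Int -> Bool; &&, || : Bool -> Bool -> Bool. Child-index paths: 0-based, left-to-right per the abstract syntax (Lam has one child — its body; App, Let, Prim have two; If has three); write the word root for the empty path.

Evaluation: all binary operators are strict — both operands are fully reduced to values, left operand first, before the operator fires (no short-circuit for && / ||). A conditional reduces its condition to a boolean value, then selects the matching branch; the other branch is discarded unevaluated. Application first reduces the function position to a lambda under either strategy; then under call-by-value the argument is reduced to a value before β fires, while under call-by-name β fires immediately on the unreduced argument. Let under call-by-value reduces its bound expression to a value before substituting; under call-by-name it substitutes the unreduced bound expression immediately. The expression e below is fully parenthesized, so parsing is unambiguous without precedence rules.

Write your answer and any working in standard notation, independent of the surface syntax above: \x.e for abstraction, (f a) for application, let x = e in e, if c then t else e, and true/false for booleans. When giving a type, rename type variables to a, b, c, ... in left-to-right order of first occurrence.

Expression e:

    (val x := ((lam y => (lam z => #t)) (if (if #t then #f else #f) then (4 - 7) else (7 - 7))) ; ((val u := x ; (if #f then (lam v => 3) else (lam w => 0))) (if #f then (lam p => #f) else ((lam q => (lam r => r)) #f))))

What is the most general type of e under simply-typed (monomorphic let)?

Answer: Int

Derivation:
\z._ : b -> Bool
\y._ : a -> b -> Bool
  unify Bool ~ Bool
  unify Bool ~ Bool
  unify Bool ~ Bool
  unify Int ~ Int
  unify Int ~ Int
  unify Int ~ Int
  unify Int ~ Int
  unify Int ~ Int
  unify a -> b -> Bool ~ Int -> c
  unify a ~ Int
  unify b -> Bool ~ c
_ _ : b -> Bool
let x : b -> Bool
x : b -> Bool
let u : b -> Bool
  unify Bool ~ Bool
\v._ : d -> Int
\w._ : e -> Int
  unify d -> Int ~ e -> Int
  unify d ~ e
  unify Int ~ Int
  unify Bool ~ Bool
\p._ : f -> Bool
r : h
\r._ : h -> h
\q._ : g -> h -> h
  unify g -> h -> h ~ Bool -> i
  unify g ~ Bool
  unify h -> h ~ i
_ _ : h -> h
  unify f -> Bool ~ h -> h
  unify f ~ h
  unify Bool ~ h
  unify e -> Int ~ (Bool -> Bool) -> j
  unify e ~ Bool -> Bool
  unify Int ~ j
_ _ : Int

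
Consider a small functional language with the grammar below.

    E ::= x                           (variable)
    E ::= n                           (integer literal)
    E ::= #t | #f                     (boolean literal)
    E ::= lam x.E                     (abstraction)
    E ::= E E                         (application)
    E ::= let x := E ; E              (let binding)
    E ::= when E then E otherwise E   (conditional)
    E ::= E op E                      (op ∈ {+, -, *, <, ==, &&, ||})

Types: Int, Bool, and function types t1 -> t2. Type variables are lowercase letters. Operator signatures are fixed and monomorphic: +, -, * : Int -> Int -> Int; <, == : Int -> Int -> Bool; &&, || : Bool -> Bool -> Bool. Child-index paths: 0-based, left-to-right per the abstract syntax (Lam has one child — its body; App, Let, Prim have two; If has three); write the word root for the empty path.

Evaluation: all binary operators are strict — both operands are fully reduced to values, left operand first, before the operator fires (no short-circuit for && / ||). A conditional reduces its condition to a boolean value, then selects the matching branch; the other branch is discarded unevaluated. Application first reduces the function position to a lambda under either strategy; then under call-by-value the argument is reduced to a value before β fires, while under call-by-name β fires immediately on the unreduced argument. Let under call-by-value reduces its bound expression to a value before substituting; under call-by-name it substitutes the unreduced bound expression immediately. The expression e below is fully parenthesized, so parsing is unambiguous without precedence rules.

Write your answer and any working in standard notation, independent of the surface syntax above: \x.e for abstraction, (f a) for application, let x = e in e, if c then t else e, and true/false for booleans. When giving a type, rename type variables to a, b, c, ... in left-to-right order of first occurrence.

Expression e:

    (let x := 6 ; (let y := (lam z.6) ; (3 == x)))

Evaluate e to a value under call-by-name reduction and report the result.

Derivation:
step 0: (let x = 6 in (let y = (\z.6) in (3 == x)))
step 1: [let@root] (let y = (\z.6) in (3 == 6))
step 2: [let@root] (3 == 6)
step 3: [delta@root] false

Answer: false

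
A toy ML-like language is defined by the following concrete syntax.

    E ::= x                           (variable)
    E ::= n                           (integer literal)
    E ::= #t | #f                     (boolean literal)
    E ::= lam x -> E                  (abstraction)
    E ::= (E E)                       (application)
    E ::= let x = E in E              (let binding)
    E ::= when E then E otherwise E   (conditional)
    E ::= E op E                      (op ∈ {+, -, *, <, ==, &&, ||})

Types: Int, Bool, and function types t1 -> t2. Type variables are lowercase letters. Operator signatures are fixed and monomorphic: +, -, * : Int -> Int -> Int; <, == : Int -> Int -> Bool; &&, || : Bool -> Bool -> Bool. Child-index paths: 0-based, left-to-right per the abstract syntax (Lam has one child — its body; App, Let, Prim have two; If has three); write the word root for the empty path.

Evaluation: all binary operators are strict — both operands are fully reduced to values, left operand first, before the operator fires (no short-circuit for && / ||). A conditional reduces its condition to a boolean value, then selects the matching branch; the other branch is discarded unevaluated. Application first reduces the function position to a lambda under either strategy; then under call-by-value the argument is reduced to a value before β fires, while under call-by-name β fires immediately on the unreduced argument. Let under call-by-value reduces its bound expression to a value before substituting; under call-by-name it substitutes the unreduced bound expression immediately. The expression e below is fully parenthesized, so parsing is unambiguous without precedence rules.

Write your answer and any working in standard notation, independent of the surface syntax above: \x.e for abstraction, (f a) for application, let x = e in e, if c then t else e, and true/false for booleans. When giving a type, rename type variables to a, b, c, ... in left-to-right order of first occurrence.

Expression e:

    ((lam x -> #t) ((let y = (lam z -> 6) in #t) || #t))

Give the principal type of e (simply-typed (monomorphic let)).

Derivation:
\x._ : a -> Bool
\z._ : b -> Int
let y : b -> Int
  unify Bool ~ Bool
  unify Bool ~ Bool
  unify a -> Bool ~ Bool -> c
  unify a ~ Bool
  unify Bool ~ c
_ _ : Bool

Answer: Bool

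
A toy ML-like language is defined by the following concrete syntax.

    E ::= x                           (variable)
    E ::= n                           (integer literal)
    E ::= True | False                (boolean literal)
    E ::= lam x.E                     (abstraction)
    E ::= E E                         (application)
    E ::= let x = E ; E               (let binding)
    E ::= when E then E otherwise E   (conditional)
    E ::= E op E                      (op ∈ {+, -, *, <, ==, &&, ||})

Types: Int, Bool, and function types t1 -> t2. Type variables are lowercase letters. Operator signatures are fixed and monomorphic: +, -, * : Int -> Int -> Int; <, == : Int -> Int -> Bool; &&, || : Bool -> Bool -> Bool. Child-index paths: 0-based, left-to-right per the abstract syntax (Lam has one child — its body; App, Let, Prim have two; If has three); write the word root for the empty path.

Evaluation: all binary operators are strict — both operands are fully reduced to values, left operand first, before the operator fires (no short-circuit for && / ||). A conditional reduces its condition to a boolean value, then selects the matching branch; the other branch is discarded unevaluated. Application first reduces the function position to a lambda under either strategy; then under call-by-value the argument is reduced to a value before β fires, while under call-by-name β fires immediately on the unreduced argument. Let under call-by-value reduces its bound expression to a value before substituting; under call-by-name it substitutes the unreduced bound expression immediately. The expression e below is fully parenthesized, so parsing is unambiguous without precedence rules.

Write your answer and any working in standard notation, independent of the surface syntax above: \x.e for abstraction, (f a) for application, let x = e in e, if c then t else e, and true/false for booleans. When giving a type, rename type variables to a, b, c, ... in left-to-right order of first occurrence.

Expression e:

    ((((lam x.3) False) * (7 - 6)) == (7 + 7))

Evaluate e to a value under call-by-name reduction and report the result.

Answer: false

Derivation:
step 0: ((((\x.3) false) * (7 - 6)) == (7 + 7))
step 1: [beta@0.0] ((3 * (7 - 6)) == (7 + 7))
step 2: [delta@0.1] ((3 * 1) == (7 + 7))
step 3: [delta@0] (3 == (7 + 7))
step 4: [delta@1] (3 == 14)
step 5: [delta@root] false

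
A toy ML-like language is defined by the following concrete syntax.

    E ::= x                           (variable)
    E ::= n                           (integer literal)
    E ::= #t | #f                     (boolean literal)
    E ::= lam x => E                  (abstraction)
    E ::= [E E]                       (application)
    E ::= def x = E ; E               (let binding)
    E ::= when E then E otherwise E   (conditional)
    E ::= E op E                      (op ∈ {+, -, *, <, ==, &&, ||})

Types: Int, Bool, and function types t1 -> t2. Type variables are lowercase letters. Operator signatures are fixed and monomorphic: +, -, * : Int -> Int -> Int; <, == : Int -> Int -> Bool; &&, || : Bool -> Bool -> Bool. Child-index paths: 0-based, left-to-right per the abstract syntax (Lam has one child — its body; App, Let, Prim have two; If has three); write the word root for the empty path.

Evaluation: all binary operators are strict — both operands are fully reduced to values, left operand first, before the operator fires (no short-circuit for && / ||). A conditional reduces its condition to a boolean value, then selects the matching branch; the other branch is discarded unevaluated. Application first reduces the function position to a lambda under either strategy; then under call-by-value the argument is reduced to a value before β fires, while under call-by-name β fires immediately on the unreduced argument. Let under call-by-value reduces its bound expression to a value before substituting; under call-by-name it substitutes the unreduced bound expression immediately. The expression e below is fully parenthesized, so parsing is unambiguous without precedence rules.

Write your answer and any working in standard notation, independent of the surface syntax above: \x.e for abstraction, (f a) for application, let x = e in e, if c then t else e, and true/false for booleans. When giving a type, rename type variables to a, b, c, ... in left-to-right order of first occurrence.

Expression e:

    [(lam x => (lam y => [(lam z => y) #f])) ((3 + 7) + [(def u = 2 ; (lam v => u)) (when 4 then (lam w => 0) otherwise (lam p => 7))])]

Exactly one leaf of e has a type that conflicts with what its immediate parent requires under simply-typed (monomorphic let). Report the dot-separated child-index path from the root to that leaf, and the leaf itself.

Derivation:
y : b
\z._ : c -> b
  unify c -> b ~ Bool -> d
  unify c ~ Bool
  unify b ~ d
_ _ : d
\y._ : d -> d
\x._ : a -> d -> d
  unify Int ~ Int
  unify Int ~ Int
  unify Int ~ Int
let u : Int
u : Int
\v._ : e -> Int
  unify Int ~ Bool
  FAIL: mismatch Int ~ Bool

Answer: 1.1.1.0 : 4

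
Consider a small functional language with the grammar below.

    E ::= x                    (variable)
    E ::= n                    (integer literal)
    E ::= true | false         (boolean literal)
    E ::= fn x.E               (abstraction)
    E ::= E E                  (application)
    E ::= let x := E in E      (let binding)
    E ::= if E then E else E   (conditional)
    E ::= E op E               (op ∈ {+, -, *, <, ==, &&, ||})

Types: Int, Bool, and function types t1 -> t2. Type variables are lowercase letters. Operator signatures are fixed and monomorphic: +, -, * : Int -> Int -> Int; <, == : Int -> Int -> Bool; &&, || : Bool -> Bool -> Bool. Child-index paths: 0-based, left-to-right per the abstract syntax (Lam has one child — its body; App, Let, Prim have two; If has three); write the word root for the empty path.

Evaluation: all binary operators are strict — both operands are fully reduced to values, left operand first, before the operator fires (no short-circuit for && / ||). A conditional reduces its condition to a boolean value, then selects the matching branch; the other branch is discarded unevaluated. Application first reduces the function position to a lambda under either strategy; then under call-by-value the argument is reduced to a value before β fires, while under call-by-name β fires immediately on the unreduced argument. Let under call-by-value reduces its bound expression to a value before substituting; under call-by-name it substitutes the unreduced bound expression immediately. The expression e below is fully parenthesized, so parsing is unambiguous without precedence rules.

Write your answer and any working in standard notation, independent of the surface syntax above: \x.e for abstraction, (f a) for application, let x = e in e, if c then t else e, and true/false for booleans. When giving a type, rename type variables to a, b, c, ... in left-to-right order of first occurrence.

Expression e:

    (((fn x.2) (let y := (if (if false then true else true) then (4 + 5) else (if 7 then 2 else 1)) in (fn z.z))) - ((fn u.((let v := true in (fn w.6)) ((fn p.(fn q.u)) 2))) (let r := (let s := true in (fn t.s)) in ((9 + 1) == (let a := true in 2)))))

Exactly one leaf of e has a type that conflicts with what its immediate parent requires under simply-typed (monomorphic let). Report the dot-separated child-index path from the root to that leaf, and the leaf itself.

Answer: 0.1.0.2.0 : 7

Trace:
\x._ : a -> Int
  unify Bool ~ Bool
  unify Bool ~ Bool
  unify Bool ~ Bool
  unify Int ~ Int
  unify Int ~ Int
  unify Int ~ Bool
  FAIL: mismatch Int ~ Bool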